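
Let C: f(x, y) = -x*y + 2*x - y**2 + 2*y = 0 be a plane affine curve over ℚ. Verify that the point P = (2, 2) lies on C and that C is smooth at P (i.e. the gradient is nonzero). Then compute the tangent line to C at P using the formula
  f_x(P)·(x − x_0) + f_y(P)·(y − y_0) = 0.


Tangent line at P: 8 - 4*y = 0.

Step 1: f(2, 2) = 0, so P lies on C.
Step 2: partial derivatives
  f_x(x, y) = 2 - y, f_y(x, y) = -x - 2*y + 2.
  f_x(P) = 0, f_y(P) = -4 (gradient nonzero, so P is smooth).
Step 3: tangent line at P: 0·(x − 2) + -4·(y − 2) = 0.
Expanding: 8 - 4*y = 0.


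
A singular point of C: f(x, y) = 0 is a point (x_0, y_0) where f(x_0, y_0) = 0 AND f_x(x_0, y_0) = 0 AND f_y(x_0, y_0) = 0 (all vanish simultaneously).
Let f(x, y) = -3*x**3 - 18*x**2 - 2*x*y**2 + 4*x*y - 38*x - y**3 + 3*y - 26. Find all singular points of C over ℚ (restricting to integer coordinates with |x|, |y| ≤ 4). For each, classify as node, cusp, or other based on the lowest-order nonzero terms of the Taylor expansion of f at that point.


Singular points: {(-2, 1)}; classification: cusp.

Compute partial derivatives:
  f_x = -9*x**2 - 36*x - 2*y**2 + 4*y - 38.
  f_y = -4*x*y + 4*x - 3*y**2 + 3.
Scan x_0 ∈ {−4, ..., 4}. For each x_0, f_y(x_0, y) is a polynomial in y; find its integer roots y ∈ {−4, ..., 4}, then test f_x and f at those candidates.
  x = -4: f_y(-4, y) = -3*y**2 + 16*y - 13; vanishes at y ∈ {1}. (-4, 1): f_x = -36 ≠ 0.
  x = -3: f_y(-3, y) = -3*y**2 + 12*y - 9; vanishes at y ∈ {1, 3}. (-3, 1): f_x = -9 ≠ 0; (-3, 3): f_x = -17 ≠ 0.
  x = -2: f_y(-2, y) = -3*y**2 + 8*y - 5; vanishes at y ∈ {1}. (-2, 1): f_x = 0, f = 0 — SINGULAR.
  x = -1: f_y(-1, y) = -3*y**2 + 4*y - 1; vanishes at y ∈ {1}. (-1, 1): f_x = -9 ≠ 0.
  x = 0: f_y(0, y) = 3 - 3*y**2; vanishes at y ∈ {-1, 1}. (0, -1): f_x = -44 ≠ 0; (0, 1): f_x = -36 ≠ 0.
  x = 1: f_y(1, y) = -3*y**2 - 4*y + 7; vanishes at y ∈ {1}. (1, 1): f_x = -81 ≠ 0.
  x = 2: f_y(2, y) = -3*y**2 - 8*y + 11; vanishes at y ∈ {1}. (2, 1): f_x = -144 ≠ 0.
  x = 3: f_y(3, y) = -3*y**2 - 12*y + 15; vanishes at y ∈ {1}. (3, 1): f_x = -225 ≠ 0.
  x = 4: f_y(4, y) = -3*y**2 - 16*y + 19; vanishes at y ∈ {1}. (4, 1): f_x = -324 ≠ 0.
Only singular point on the grid: (-2, 1).
Classify: substitute x = -2 + u, y = 1 + v and expand: f = -3*u**3 - 2*u*v**2 - v**3 + v**2.
No constant or linear terms (consistent with a singular point). Quadratic part: v**2. Cubic part: -3*u**3 - 2*u*v**2 - v**3.
The quadratic part v**2 is a perfect square, so there is a single (double) tangent line v = 0, i.e. y = 1. Restricting the cubic part to that line (v = 0) leaves -3*u**3 ≠ 0, so f is not divisible by v and the branch is v² ≈ 3*u**3 to lowest order — this is a cusp.
Classification: cusp.


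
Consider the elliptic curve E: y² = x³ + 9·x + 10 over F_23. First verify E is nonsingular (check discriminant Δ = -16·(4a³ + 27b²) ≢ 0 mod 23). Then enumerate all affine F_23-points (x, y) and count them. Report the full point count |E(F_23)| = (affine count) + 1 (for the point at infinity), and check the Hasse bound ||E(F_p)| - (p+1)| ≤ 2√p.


Affine points = {(2, 6), (2, 17), (3, 8), (3, 15), (4, 8), (4, 15), (6, 2), (6, 21), (7, 5), (7, 18), (12, 11), (12, 12), (13, 1), (13, 22), (15, 1), (15, 22), (16, 8), (16, 15), (17, 4), (17, 19), (18, 1), (18, 22), (19, 5), (19, 18), (20, 5), (20, 18), (22, 0)}; affine count = 27; |E(F_23)| = 28.

Discriminant check: Δ ∝ 4a³ + 27b² = 4·9³ + 27·10² = 4·729 + 27·100 ≡ 4 (mod 23). Nonzero ⇒ E is nonsingular.
For each x ∈ F_23, compute rhs = x³ + 9·x + 10 mod 23, then count y ∈ F_23 with y² ≡ rhs.
  x = 0: rhs = 10, matching y values: none (0 points).
  x = 1: rhs = 20, matching y values: none (0 points).
  x = 2: rhs = 13, matching y values: 6, 17 (2 points).
  x = 3: rhs = 18, matching y values: 8, 15 (2 points).
  x = 4: rhs = 18, matching y values: 8, 15 (2 points).
  x = 5: rhs = 19, matching y values: none (0 points).
  x = 6: rhs = 4, matching y values: 2, 21 (2 points).
  x = 7: rhs = 2, matching y values: 5, 18 (2 points).
  x = 8: rhs = 19, matching y values: none (0 points).
  x = 9: rhs = 15, matching y values: none (0 points).
  x = 10: rhs = 19, matching y values: none (0 points).
  x = 11: rhs = 14, matching y values: none (0 points).
  x = 12: rhs = 6, matching y values: 11, 12 (2 points).
  x = 13: rhs = 1, matching y values: 1, 22 (2 points).
  x = 14: rhs = 5, matching y values: none (0 points).
  x = 15: rhs = 1, matching y values: 1, 22 (2 points).
  x = 16: rhs = 18, matching y values: 8, 15 (2 points).
  x = 17: rhs = 16, matching y values: 4, 19 (2 points).
  x = 18: rhs = 1, matching y values: 1, 22 (2 points).
  x = 19: rhs = 2, matching y values: 5, 18 (2 points).
  x = 20: rhs = 2, matching y values: 5, 18 (2 points).
  x = 21: rhs = 7, matching y values: none (0 points).
  x = 22: rhs = 0, matching y values: 0 (1 points).
Total affine count: 27.
Full point count |E(F_23)| = 27 + 1 = 28.
Hasse bound: |28 − (23+1)| = |4| = 4 ≤ 2√23 ≈ 9.5917 ✓.


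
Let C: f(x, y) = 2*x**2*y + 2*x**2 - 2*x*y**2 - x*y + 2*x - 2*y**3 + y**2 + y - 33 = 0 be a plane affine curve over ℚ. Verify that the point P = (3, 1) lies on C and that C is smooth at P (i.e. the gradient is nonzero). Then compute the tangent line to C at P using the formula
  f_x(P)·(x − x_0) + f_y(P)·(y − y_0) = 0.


Tangent line at P: 23*x - 69 = 0.

Step 1: f(3, 1) = 0, so P lies on C.
Step 2: partial derivatives
  f_x(x, y) = 4*x*y + 4*x - 2*y**2 - y + 2, f_y(x, y) = 2*x**2 - 4*x*y - x - 6*y**2 + 2*y + 1.
  f_x(P) = 23, f_y(P) = 0 (gradient nonzero, so P is smooth).
Step 3: tangent line at P: 23·(x − 3) + 0·(y − 1) = 0.
Expanding: 23*x - 69 = 0.


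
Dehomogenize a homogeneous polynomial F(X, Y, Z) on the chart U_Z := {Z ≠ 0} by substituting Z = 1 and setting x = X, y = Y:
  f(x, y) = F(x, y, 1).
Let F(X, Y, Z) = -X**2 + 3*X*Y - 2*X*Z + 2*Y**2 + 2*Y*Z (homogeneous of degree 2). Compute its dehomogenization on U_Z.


f(x, y) = -x**2 + 3*x*y - 2*x + 2*y**2 + 2*y

On U_Z we set Z = 1. Each monomial c·X^i·Y^j·Z^k in F becomes c·x^i·y^j·1^k = c·x^i·y^j.
Substituting Z = 1: F(X, Y, 1) = -x**2 + 3*x*y - 2*x + 2*y**2 + 2*y.
Note: deg(f) ≤ deg(F) = 2; strict inequality happens when F is divisible by Z (lost terms).


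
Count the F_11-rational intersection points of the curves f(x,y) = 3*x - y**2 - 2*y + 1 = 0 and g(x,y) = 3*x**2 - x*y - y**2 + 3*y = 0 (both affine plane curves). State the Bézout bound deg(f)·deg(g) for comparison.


Common zeros: {(1, 3), (8, 8)}; count = 2; Bézout bound = 4.

deg(f) = 2, deg(g) = 2, so Bézout bound = 4.
Scan x ∈ F_11. For each x, list the y ∈ F_11 with f(x, y) ≡ 0 and those with g(x, y) ≡ 0 (mod 11); the common zeros in that column are the intersection.
  x = 0: f ≡ 0 at y ∈ ∅; g ≡ 0 at y ∈ {0, 3}; common: ∅.
  x = 1: f ≡ 0 at y ∈ {3, 6}; g ≡ 0 at y ∈ {3, 10}; common: {3}.
  x = 2: f ≡ 0 at y ∈ ∅; g ≡ 0 at y ∈ {4, 8}; common: ∅.
  x = 3: f ≡ 0 at y ∈ {10}; g ≡ 0 at y ∈ {4, 7}; common: ∅.
  x = 4: f ≡ 0 at y ∈ {4, 5}; g ≡ 0 at y ∈ ∅; common: ∅.
  x = 5: f ≡ 0 at y ∈ ∅; g ≡ 0 at y ∈ ∅; common: ∅.
  x = 6: f ≡ 0 at y ∈ {2, 7}; g ≡ 0 at y ∈ {9, 10}; common: ∅.
  x = 7: f ≡ 0 at y ∈ {0, 9}; g ≡ 0 at y ∈ ∅; common: ∅.
  x = 8: f ≡ 0 at y ∈ {1, 8}; g ≡ 0 at y ∈ {8, 9}; common: {8}.
  x = 9: f ≡ 0 at y ∈ ∅; g ≡ 0 at y ∈ ∅; common: ∅.
  x = 10: f ≡ 0 at y ∈ ∅; g ≡ 0 at y ∈ ∅; common: ∅.
Collecting: common zeros = {(1, 3), (8, 8)}, so the count is 2.
Comparison with the Bézout bound: 2 ≤ 4 = deg(f)·deg(g), as expected for curves with no common component (the affine F_11-count falls short of the bound because intersections may lie at infinity, over extension fields, or carry multiplicity).


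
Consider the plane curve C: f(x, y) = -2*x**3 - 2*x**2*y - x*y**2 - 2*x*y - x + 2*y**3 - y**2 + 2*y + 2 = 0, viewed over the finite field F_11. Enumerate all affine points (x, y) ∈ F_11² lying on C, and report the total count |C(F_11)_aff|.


Affine F_11-points: {(0, 9), (2, 10), (3, 0), (3, 2), (4, 10), (5, 0), (5, 6), (5, 8), (6, 4), (6, 6), (6, 10), (9, 3), (10, 8)}; count = 13.

For each of the 121 pairs (x, y) ∈ F_11², evaluate f(x, y) mod 11. Record the zeros.
  x = 0: [0↦2, 1↦5, 2↦7, 3↦9, 4↦1, 5↦6, 6↦3, 7↦4, 8↦10, 9↦0, 10↦8]  zeros at y ∈ {9}
  x = 1: [0↦10, 1↦8, 2↦3, 3↦7, 4↦10, 5↦2, 6↦6, 7↦1, 8↦10, 9↦1, 10↦8]  zeros at y ∈ ∅
  x = 2: [0↦6, 1↦6, 2↦1, 3↦3, 4↦2, 5↦10, 6↦6, 7↦2, 8↦10, 9↦9, 10↦0]  zeros at y ∈ {10}
  x = 3: [0↦0, 1↦9, 2↦0, 3↦7, 4↦9, 5↦7, 6↦2, 7↦6, 8↦9, 9↦1, 10↦5]  zeros at y ∈ {0, 2}
  x = 4: [0↦2, 1↦5, 2↦10, 3↦7, 4↦8, 5↦3, 6↦4, 7↦1, 8↦6, 9↦9, 10↦0]  zeros at y ∈ {10}
  x = 5: [0↦0, 1↦4, 2↦8, 3↦2, 4↦9, 5↦8, 6↦0, 7↦8, 8↦0, 9↦10, 10↦6]  zeros at y ∈ {0, 6, 8}
  x = 6: [0↦4, 1↦5, 2↦4, 3↦2, 4↦0, 5↦10, 6↦0, 7↦4, 8↦1, 9↦3, 10↦0]  zeros at y ∈ {4, 6, 10}
  x = 7: [0↦2, 1↦7, 2↦8, 3↦6, 4↦2, 5↦8, 6↦3, 7↦10, 8↦8, 9↦9, 10↦3]  zeros at y ∈ ∅
  x = 8: [0↦4, 1↦9, 2↦8, 3↦2, 4↦3, 5↦1, 6↦8, 7↦3, 8↦9, 9↦5, 10↦3]  zeros at y ∈ ∅
  x = 9: [0↦9, 1↦10, 2↦3, 3↦0, 4↦2, 5↦10, 6↦3, 7↦4, 8↦3, 9↦1, 10↦10]  zeros at y ∈ {3}
  x = 10: [0↦5, 1↦9, 2↦3, 3↦10, 4↦9, 5↦1, 6↦9, 7↦1, 8↦0, 9↦7, 10↦1]  zeros at y ∈ {8}
Collecting zeros: affine points = {(0, 9), (2, 10), (3, 0), (3, 2), (4, 10), (5, 0), (5, 6), (5, 8), (6, 4), (6, 6), (6, 10), (9, 3), (10, 8)}.
Total count |C(F_11)_aff| = 13.


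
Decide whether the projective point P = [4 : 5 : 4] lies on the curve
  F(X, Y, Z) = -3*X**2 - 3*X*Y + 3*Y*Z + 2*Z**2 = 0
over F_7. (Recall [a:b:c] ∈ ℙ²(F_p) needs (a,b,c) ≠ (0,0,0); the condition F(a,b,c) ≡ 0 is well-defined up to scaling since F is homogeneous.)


F(4,5,4) ≡ 5 (mod 7); P is NOT on the curve.

Evaluate F(4, 5, 4) term-by-term (mod 7).
  -3*X**2 ↦ -3·16·1·1 = -48
  -3*X*Y ↦ -3·4·5·1 = -60
  3*Y*Z ↦ 3·1·5·4 = 60
  2*Z**2 ↦ 2·1·1·16 = 32
Sum: F(4, 5, 4) = (-48) + (-60) + (60) + (32) = -16.
Reducing mod 7: -16 ≡ 5 (mod 7).
Since F(a, b, c) ≡ 5 ≠ 0 (mod 7), P does NOT lie on the curve.


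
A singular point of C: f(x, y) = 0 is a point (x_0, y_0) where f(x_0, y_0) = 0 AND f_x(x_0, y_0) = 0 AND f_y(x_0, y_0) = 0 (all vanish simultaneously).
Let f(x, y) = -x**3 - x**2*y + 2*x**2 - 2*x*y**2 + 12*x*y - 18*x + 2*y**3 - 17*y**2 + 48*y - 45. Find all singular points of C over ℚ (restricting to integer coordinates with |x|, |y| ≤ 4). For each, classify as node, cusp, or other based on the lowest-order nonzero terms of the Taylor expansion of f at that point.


Singular points: {(0, 3)}; classification: node.

Compute partial derivatives:
  f_x = -3*x**2 - 2*x*y + 4*x - 2*y**2 + 12*y - 18.
  f_y = -x**2 - 4*x*y + 12*x + 6*y**2 - 34*y + 48.
Scan x_0 ∈ {−4, ..., 4}. For each x_0, f_y(x_0, y) is a polynomial in y; find its integer roots y ∈ {−4, ..., 4}, then test f_x and f at those candidates.
  x = -4: f_y(-4, y) = 6*y**2 - 18*y - 16; no integer root y with |y| ≤ 4.
  x = -3: f_y(-3, y) = 6*y**2 - 22*y + 3; no integer root y with |y| ≤ 4.
  x = -2: f_y(-2, y) = 6*y**2 - 26*y + 20; vanishes at y ∈ {1}. (-2, 1): f_x = -24 ≠ 0.
  x = -1: f_y(-1, y) = 6*y**2 - 30*y + 35; no integer root y with |y| ≤ 4.
  x = 0: f_y(0, y) = 6*y**2 - 34*y + 48; vanishes at y ∈ {3}. (0, 3): f_x = 0, f = 0 — SINGULAR.
  x = 1: f_y(1, y) = 6*y**2 - 38*y + 59; no integer root y with |y| ≤ 4.
  x = 2: f_y(2, y) = 6*y**2 - 42*y + 68; no integer root y with |y| ≤ 4.
  x = 3: f_y(3, y) = 6*y**2 - 46*y + 75; no integer root y with |y| ≤ 4.
  x = 4: f_y(4, y) = 6*y**2 - 50*y + 80; no integer root y with |y| ≤ 4.
Only singular point on the grid: (0, 3).
Classify: substitute x = 0 + u, y = 3 + v and expand: f = -u**3 - u**2*v - u**2 - 2*u*v**2 + 2*v**3 + v**2.
No constant or linear terms (consistent with a singular point). Quadratic part: -u**2 + v**2. Cubic part: -u**3 - u**2*v - 2*u*v**2 + 2*v**3.
The quadratic part v**2 - u**2 = (v − u)(v + u) splits into two distinct linear factors, so there are two distinct tangent lines y − 3 = ±(x − 0) — this is a node (ordinary double point).
Classification: node.


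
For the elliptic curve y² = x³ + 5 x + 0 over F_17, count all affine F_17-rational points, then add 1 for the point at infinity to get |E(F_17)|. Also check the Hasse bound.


Affine points = {(0, 0), (2, 1), (2, 16), (3, 5), (3, 12), (4, 4), (4, 13), (6, 5), (6, 12), (7, 2), (7, 15), (8, 5), (8, 12), (9, 3), (9, 14), (10, 8), (10, 9), (11, 3), (11, 14), (13, 1), (13, 16), (14, 3), (14, 14), (15, 4), (15, 13)}; affine count = 25; |E(F_17)| = 26.

Discriminant check: Δ ∝ 4a³ + 27b² = 4·5³ + 27·0² = 4·125 + 27·0 ≡ 7 (mod 17). Nonzero ⇒ E is nonsingular.
For each x ∈ F_17, compute rhs = x³ + 5·x + 0 mod 17, then count y ∈ F_17 with y² ≡ rhs.
  x = 0: rhs = 0, matching y values: 0 (1 points).
  x = 1: rhs = 6, matching y values: none (0 points).
  x = 2: rhs = 1, matching y values: 1, 16 (2 points).
  x = 3: rhs = 8, matching y values: 5, 12 (2 points).
  x = 4: rhs = 16, matching y values: 4, 13 (2 points).
  x = 5: rhs = 14, matching y values: none (0 points).
  x = 6: rhs = 8, matching y values: 5, 12 (2 points).
  x = 7: rhs = 4, matching y values: 2, 15 (2 points).
  x = 8: rhs = 8, matching y values: 5, 12 (2 points).
  x = 9: rhs = 9, matching y values: 3, 14 (2 points).
  x = 10: rhs = 13, matching y values: 8, 9 (2 points).
  x = 11: rhs = 9, matching y values: 3, 14 (2 points).
  x = 12: rhs = 3, matching y values: none (0 points).
  x = 13: rhs = 1, matching y values: 1, 16 (2 points).
  x = 14: rhs = 9, matching y values: 3, 14 (2 points).
  x = 15: rhs = 16, matching y values: 4, 13 (2 points).
  x = 16: rhs = 11, matching y values: none (0 points).
Total affine count: 25.
Full point count |E(F_17)| = 25 + 1 = 26.
Hasse bound: |26 − (17+1)| = |8| = 8 ≤ 2√17 ≈ 8.2462 ✓.


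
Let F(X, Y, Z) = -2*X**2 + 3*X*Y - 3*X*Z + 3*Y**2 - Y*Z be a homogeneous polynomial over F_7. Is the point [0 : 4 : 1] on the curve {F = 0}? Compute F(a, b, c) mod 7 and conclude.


F(0,4,1) ≡ 2 (mod 7); P is NOT on the curve.

Evaluate F(0, 4, 1) term-by-term (mod 7).
  -2*X**2 ↦ -2·0·1·1 = 0
  3*X*Y ↦ 3·0·4·1 = 0
  -3*X*Z ↦ -3·0·1·1 = 0
  3*Y**2 ↦ 3·1·16·1 = 48
  -Y*Z ↦ -1·1·4·1 = -4
Sum: F(0, 4, 1) = (0) + (0) + (0) + (48) + (-4) = 44.
Reducing mod 7: 44 ≡ 2 (mod 7).
Since F(a, b, c) ≡ 2 ≠ 0 (mod 7), P does NOT lie on the curve.


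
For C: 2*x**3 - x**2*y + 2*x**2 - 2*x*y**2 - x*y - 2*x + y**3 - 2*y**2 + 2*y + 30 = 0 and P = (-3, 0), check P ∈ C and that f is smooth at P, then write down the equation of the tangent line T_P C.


Tangent line at P: 40*x - 4*y + 120 = 0.

Step 1: f(-3, 0) = 0, so P lies on C.
Step 2: partial derivatives
  f_x(x, y) = 6*x**2 - 2*x*y + 4*x - 2*y**2 - y - 2, f_y(x, y) = -x**2 - 4*x*y - x + 3*y**2 - 4*y + 2.
  f_x(P) = 40, f_y(P) = -4 (gradient nonzero, so P is smooth).
Step 3: tangent line at P: 40·(x − -3) + -4·(y − 0) = 0.
Expanding: 40*x - 4*y + 120 = 0.


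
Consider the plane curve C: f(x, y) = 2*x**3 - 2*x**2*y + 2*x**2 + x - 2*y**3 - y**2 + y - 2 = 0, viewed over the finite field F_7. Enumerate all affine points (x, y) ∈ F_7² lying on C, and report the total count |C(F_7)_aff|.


Affine F_7-points: {(1, 3), (2, 1), (3, 5), (3, 6), (5, 5), (6, 1)}; count = 6.

For each of the 49 pairs (x, y) ∈ F_7², evaluate f(x, y) mod 7. Record the zeros.
  x = 0: [0↦5, 1↦3, 2↦1, 3↦1, 4↦5, 5↦1, 6↦5]  zeros at y ∈ ∅
  x = 1: [0↦3, 1↦6, 2↦2, 3↦0, 4↦2, 5↦3, 6↦5]  zeros at y ∈ {3}
  x = 2: [0↦3, 1↦0, 2↦4, 3↦3, 4↦6, 5↦1, 6↦4]  zeros at y ∈ {1}
  x = 3: [0↦3, 1↦4, 2↦5, 3↦1, 4↦1, 5↦0, 6↦0]  zeros at y ∈ {5, 6}
  x = 4: [0↦1, 1↦2, 2↦3, 3↦6, 4↦6, 5↦5, 6↦5]  zeros at y ∈ ∅
  x = 5: [0↦2, 1↦6, 2↦3, 3↦2, 4↦5, 5↦0, 6↦3]  zeros at y ∈ {5}
  x = 6: [0↦4, 1↦0, 2↦3, 3↦1, 4↦3, 5↦4, 6↦6]  zeros at y ∈ {1}
Collecting zeros: affine points = {(1, 3), (2, 1), (3, 5), (3, 6), (5, 5), (6, 1)}.
Total count |C(F_7)_aff| = 6.


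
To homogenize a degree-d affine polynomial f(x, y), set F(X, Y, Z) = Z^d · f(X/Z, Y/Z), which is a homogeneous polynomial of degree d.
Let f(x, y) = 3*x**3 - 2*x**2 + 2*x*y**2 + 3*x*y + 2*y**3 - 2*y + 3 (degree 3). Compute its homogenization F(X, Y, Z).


F(X, Y, Z) = 3*X**3 - 2*X**2*Z + 2*X*Y**2 + 3*X*Y*Z + 2*Y**3 - 2*Y*Z**2 + 3*Z**3

deg(f) = 3.
Substitute x = X/Z, y = Y/Z into f, then multiply by Z^3.
  monomial 3·x^3·y^0 ↦ 3·X^3·Y^0·Z^0.
  monomial -2·x^2·y^0 ↦ -2·X^2·Y^0·Z^1.
  monomial 2·x^1·y^2 ↦ 2·X^1·Y^2·Z^0.
  monomial 3·x^1·y^1 ↦ 3·X^1·Y^1·Z^1.
  monomial 2·x^0·y^3 ↦ 2·X^0·Y^3·Z^0.
  monomial -2·x^0·y^1 ↦ -2·X^0·Y^1·Z^2.
  monomial 3·x^0·y^0 ↦ 3·X^0·Y^0·Z^3.
Collecting: F(X, Y, Z) = 3*X**3 - 2*X**2*Z + 2*X*Y**2 + 3*X*Y*Z + 2*Y**3 - 2*Y*Z**2 + 3*Z**3.


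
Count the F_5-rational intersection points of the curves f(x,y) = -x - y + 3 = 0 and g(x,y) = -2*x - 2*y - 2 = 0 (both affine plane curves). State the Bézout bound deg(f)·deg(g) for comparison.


Common zeros: ∅; count = 0; Bézout bound = 1.

deg(f) = 1, deg(g) = 1, so Bézout bound = 1.
Scan x ∈ F_5. For each x, list the y ∈ F_5 with f(x, y) ≡ 0 and those with g(x, y) ≡ 0 (mod 5); the common zeros in that column are the intersection.
  x = 0: f ≡ 0 at y ∈ {3}; g ≡ 0 at y ∈ {4}; common: ∅.
  x = 1: f ≡ 0 at y ∈ {2}; g ≡ 0 at y ∈ {3}; common: ∅.
  x = 2: f ≡ 0 at y ∈ {1}; g ≡ 0 at y ∈ {2}; common: ∅.
  x = 3: f ≡ 0 at y ∈ {0}; g ≡ 0 at y ∈ {1}; common: ∅.
  x = 4: f ≡ 0 at y ∈ {4}; g ≡ 0 at y ∈ {0}; common: ∅.
Collecting: common zeros = ∅, so the count is 0.
Comparison with the Bézout bound: 0 ≤ 1 = deg(f)·deg(g), as expected for curves with no common component (the affine F_5-count falls short of the bound because intersections may lie at infinity, over extension fields, or carry multiplicity).


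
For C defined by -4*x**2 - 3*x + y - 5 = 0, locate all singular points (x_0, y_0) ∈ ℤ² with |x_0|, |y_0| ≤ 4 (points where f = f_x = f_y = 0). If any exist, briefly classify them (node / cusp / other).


No singular points in the scanned grid; C is smooth there.

Compute partial derivatives:
  f_x = -8*x - 3.
  f_y = 1.
f_y = 1 is a nonzero constant, so f_y never vanishes: no point (x, y) can satisfy f = f_x = f_y = 0. In particular no (x, y) ∈ {−4, ..., 4}² is singular; the curve is smooth.


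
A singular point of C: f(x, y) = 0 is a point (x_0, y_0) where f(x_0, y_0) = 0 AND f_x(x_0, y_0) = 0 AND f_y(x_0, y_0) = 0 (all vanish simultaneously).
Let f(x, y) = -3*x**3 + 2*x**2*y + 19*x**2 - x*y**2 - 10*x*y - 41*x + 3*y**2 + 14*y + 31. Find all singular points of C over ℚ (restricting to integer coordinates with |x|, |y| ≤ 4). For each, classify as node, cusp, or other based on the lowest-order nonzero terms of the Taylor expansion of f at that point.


Singular points: {(2, -1)}; classification: node.

Compute partial derivatives:
  f_x = -9*x**2 + 4*x*y + 38*x - y**2 - 10*y - 41.
  f_y = 2*x**2 - 2*x*y - 10*x + 6*y + 14.
Scan x_0 ∈ {−4, ..., 4}. For each x_0, f_y(x_0, y) is a polynomial in y; find its integer roots y ∈ {−4, ..., 4}, then test f_x and f at those candidates.
  x = -4: f_y(-4, y) = 14*y + 86; no integer root y with |y| ≤ 4.
  x = -3: f_y(-3, y) = 12*y + 62; no integer root y with |y| ≤ 4.
  x = -2: f_y(-2, y) = 10*y + 42; no integer root y with |y| ≤ 4.
  x = -1: f_y(-1, y) = 8*y + 26; no integer root y with |y| ≤ 4.
  x = 0: f_y(0, y) = 6*y + 14; no integer root y with |y| ≤ 4.
  x = 1: f_y(1, y) = 4*y + 6; no integer root y with |y| ≤ 4.
  x = 2: f_y(2, y) = 2*y + 2; vanishes at y ∈ {-1}. (2, -1): f_x = 0, f = 0 — SINGULAR.
  x = 3: f_y(3, y) = 2; no integer root y with |y| ≤ 4.
  x = 4: f_y(4, y) = 6 - 2*y; vanishes at y ∈ {3}. (4, 3): f_x = -24 ≠ 0.
Only singular point on the grid: (2, -1).
Classify: substitute x = 2 + u, y = -1 + v and expand: f = -3*u**3 + 2*u**2*v - u**2 - u*v**2 + v**2.
No constant or linear terms (consistent with a singular point). Quadratic part: -u**2 + v**2. Cubic part: -3*u**3 + 2*u**2*v - u*v**2.
The quadratic part v**2 - u**2 = (v − u)(v + u) splits into two distinct linear factors, so there are two distinct tangent lines y − -1 = ±(x − 2) — this is a node (ordinary double point).
Classification: node.


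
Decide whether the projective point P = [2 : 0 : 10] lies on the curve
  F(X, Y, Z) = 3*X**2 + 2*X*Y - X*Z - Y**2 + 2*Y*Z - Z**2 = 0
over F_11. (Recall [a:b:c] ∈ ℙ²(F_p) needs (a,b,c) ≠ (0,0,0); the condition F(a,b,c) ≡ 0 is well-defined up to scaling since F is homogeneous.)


F(2,0,10) ≡ 2 (mod 11); P is NOT on the curve.

Evaluate F(2, 0, 10) term-by-term (mod 11).
  3*X**2 ↦ 3·4·1·1 = 12
  2*X*Y ↦ 2·2·0·1 = 0
  -X*Z ↦ -1·2·1·10 = -20
  -Y**2 ↦ -1·1·0·1 = 0
  2*Y*Z ↦ 2·1·0·10 = 0
  -Z**2 ↦ -1·1·1·100 = -100
Sum: F(2, 0, 10) = (12) + (0) + (-20) + (0) + (0) + (-100) = -108.
Reducing mod 11: -108 ≡ 2 (mod 11).
Since F(a, b, c) ≡ 2 ≠ 0 (mod 11), P does NOT lie on the curve.


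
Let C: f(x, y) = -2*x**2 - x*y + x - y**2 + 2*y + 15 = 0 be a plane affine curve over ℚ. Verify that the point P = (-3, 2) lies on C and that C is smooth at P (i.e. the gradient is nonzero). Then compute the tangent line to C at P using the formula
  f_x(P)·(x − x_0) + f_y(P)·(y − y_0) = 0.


Tangent line at P: 11*x + y + 31 = 0.

Step 1: f(-3, 2) = 0, so P lies on C.
Step 2: partial derivatives
  f_x(x, y) = -4*x - y + 1, f_y(x, y) = -x - 2*y + 2.
  f_x(P) = 11, f_y(P) = 1 (gradient nonzero, so P is smooth).
Step 3: tangent line at P: 11·(x − -3) + 1·(y − 2) = 0.
Expanding: 11*x + y + 31 = 0.


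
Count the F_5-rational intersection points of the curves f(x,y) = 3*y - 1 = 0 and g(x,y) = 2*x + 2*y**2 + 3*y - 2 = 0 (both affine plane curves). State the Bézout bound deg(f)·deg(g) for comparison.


Common zeros: {(4, 2)}; count = 1; Bézout bound = 2.

deg(f) = 1, deg(g) = 2, so Bézout bound = 2.
Scan x ∈ F_5. For each x, list the y ∈ F_5 with f(x, y) ≡ 0 and those with g(x, y) ≡ 0 (mod 5); the common zeros in that column are the intersection.
  x = 0: f ≡ 0 at y ∈ {2}; g ≡ 0 at y ∈ {3}; common: ∅.
  x = 1: f ≡ 0 at y ∈ {2}; g ≡ 0 at y ∈ {0, 1}; common: ∅.
  x = 2: f ≡ 0 at y ∈ {2}; g ≡ 0 at y ∈ ∅; common: ∅.
  x = 3: f ≡ 0 at y ∈ {2}; g ≡ 0 at y ∈ ∅; common: ∅.
  x = 4: f ≡ 0 at y ∈ {2}; g ≡ 0 at y ∈ {2, 4}; common: {2}.
Collecting: common zeros = {(4, 2)}, so the count is 1.
Comparison with the Bézout bound: 1 ≤ 2 = deg(f)·deg(g), as expected for curves with no common component (the affine F_5-count falls short of the bound because intersections may lie at infinity, over extension fields, or carry multiplicity).


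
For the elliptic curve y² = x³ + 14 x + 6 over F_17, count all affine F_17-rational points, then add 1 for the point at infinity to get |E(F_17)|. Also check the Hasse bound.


Affine points = {(1, 2), (1, 15), (2, 5), (2, 12), (6, 0), (8, 1), (8, 16), (12, 7), (12, 10), (15, 2), (15, 15), (16, 5), (16, 12)}; affine count = 13; |E(F_17)| = 14.

Discriminant check: Δ ∝ 4a³ + 27b² = 4·14³ + 27·6² = 4·2744 + 27·36 ≡ 14 (mod 17). Nonzero ⇒ E is nonsingular.
For each x ∈ F_17, compute rhs = x³ + 14·x + 6 mod 17, then count y ∈ F_17 with y² ≡ rhs.
  x = 0: rhs = 6, matching y values: none (0 points).
  x = 1: rhs = 4, matching y values: 2, 15 (2 points).
  x = 2: rhs = 8, matching y values: 5, 12 (2 points).
  x = 3: rhs = 7, matching y values: none (0 points).
  x = 4: rhs = 7, matching y values: none (0 points).
  x = 5: rhs = 14, matching y values: none (0 points).
  x = 6: rhs = 0, matching y values: 0 (1 points).
  x = 7: rhs = 5, matching y values: none (0 points).
  x = 8: rhs = 1, matching y values: 1, 16 (2 points).
  x = 9: rhs = 11, matching y values: none (0 points).
  x = 10: rhs = 7, matching y values: none (0 points).
  x = 11: rhs = 12, matching y values: none (0 points).
  x = 12: rhs = 15, matching y values: 7, 10 (2 points).
  x = 13: rhs = 5, matching y values: none (0 points).
  x = 14: rhs = 5, matching y values: none (0 points).
  x = 15: rhs = 4, matching y values: 2, 15 (2 points).
  x = 16: rhs = 8, matching y values: 5, 12 (2 points).
Total affine count: 13.
Full point count |E(F_17)| = 13 + 1 = 14.
Hasse bound: |14 − (17+1)| = |-4| = 4 ≤ 2√17 ≈ 8.2462 ✓.


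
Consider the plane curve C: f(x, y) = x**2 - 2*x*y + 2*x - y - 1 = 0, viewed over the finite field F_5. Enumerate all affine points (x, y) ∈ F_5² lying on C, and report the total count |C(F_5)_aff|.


Affine F_5-points: {(0, 4), (1, 4), (3, 2), (4, 2)}; count = 4.

For each of the 25 pairs (x, y) ∈ F_5², evaluate f(x, y) mod 5. Record the zeros.
  x = 0: [0↦4, 1↦3, 2↦2, 3↦1, 4↦0]  zeros at y ∈ {4}
  x = 1: [0↦2, 1↦4, 2↦1, 3↦3, 4↦0]  zeros at y ∈ {4}
  x = 2: [0↦2, 1↦2, 2↦2, 3↦2, 4↦2]  zeros at y ∈ ∅
  x = 3: [0↦4, 1↦2, 2↦0, 3↦3, 4↦1]  zeros at y ∈ {2}
  x = 4: [0↦3, 1↦4, 2↦0, 3↦1, 4↦2]  zeros at y ∈ {2}
Collecting zeros: affine points = {(0, 4), (1, 4), (3, 2), (4, 2)}.
Total count |C(F_5)_aff| = 4.


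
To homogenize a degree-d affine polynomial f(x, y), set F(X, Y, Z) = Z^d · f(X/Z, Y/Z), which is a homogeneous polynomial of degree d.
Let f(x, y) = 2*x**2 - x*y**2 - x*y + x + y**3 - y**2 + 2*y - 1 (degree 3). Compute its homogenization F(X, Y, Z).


F(X, Y, Z) = 2*X**2*Z - X*Y**2 - X*Y*Z + X*Z**2 + Y**3 - Y**2*Z + 2*Y*Z**2 - Z**3

deg(f) = 3.
Substitute x = X/Z, y = Y/Z into f, then multiply by Z^3.
  monomial 2·x^2·y^0 ↦ 2·X^2·Y^0·Z^1.
  monomial -1·x^1·y^2 ↦ -1·X^1·Y^2·Z^0.
  monomial -1·x^1·y^1 ↦ -1·X^1·Y^1·Z^1.
  monomial 1·x^1·y^0 ↦ 1·X^1·Y^0·Z^2.
  monomial 1·x^0·y^3 ↦ 1·X^0·Y^3·Z^0.
  monomial -1·x^0·y^2 ↦ -1·X^0·Y^2·Z^1.
  monomial 2·x^0·y^1 ↦ 2·X^0·Y^1·Z^2.
  monomial -1·x^0·y^0 ↦ -1·X^0·Y^0·Z^3.
Collecting: F(X, Y, Z) = 2*X**2*Z - X*Y**2 - X*Y*Z + X*Z**2 + Y**3 - Y**2*Z + 2*Y*Z**2 - Z**3.


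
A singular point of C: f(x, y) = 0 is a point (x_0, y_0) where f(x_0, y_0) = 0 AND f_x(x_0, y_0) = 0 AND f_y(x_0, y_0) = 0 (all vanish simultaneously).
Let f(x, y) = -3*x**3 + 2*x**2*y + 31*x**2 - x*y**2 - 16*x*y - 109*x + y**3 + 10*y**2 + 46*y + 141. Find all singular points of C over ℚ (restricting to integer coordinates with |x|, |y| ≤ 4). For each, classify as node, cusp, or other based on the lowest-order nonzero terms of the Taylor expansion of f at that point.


Singular points: {(3, -2)}; classification: cusp.

Compute partial derivatives:
  f_x = -9*x**2 + 4*x*y + 62*x - y**2 - 16*y - 109.
  f_y = 2*x**2 - 2*x*y - 16*x + 3*y**2 + 20*y + 46.
Scan x_0 ∈ {−4, ..., 4}. For each x_0, f_y(x_0, y) is a polynomial in y; find its integer roots y ∈ {−4, ..., 4}, then test f_x and f at those candidates.
  x = -4: f_y(-4, y) = 3*y**2 + 28*y + 142; no integer root y with |y| ≤ 4.
  x = -3: f_y(-3, y) = 3*y**2 + 26*y + 112; no integer root y with |y| ≤ 4.
  x = -2: f_y(-2, y) = 3*y**2 + 24*y + 86; no integer root y with |y| ≤ 4.
  x = -1: f_y(-1, y) = 3*y**2 + 22*y + 64; no integer root y with |y| ≤ 4.
  x = 0: f_y(0, y) = 3*y**2 + 20*y + 46; no integer root y with |y| ≤ 4.
  x = 1: f_y(1, y) = 3*y**2 + 18*y + 32; no integer root y with |y| ≤ 4.
  x = 2: f_y(2, y) = 3*y**2 + 16*y + 22; no integer root y with |y| ≤ 4.
  x = 3: f_y(3, y) = 3*y**2 + 14*y + 16; vanishes at y ∈ {-2}. (3, -2): f_x = 0, f = 0 — SINGULAR.
  x = 4: f_y(4, y) = 3*y**2 + 12*y + 14; no integer root y with |y| ≤ 4.
Only singular point on the grid: (3, -2).
Classify: substitute x = 3 + u, y = -2 + v and expand: f = -3*u**3 + 2*u**2*v - u*v**2 + v**3 + v**2.
No constant or linear terms (consistent with a singular point). Quadratic part: v**2. Cubic part: -3*u**3 + 2*u**2*v - u*v**2 + v**3.
The quadratic part v**2 is a perfect square, so there is a single (double) tangent line v = 0, i.e. y = -2. Restricting the cubic part to that line (v = 0) leaves -3*u**3 ≠ 0, so f is not divisible by v and the branch is v² ≈ 3*u**3 to lowest order — this is a cusp.
Classification: cusp.


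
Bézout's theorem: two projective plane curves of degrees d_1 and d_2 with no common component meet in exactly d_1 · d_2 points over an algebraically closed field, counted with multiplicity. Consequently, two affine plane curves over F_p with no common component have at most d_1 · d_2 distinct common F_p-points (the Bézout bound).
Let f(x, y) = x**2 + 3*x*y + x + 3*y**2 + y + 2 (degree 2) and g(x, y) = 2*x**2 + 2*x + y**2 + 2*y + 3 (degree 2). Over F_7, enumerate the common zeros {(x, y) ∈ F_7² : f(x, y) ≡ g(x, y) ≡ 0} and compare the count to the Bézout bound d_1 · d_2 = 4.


Common zeros: ∅; count = 0; Bézout bound = 4.

deg(f) = 2, deg(g) = 2, so Bézout bound = 4.
Scan x ∈ F_7. For each x, list the y ∈ F_7 with f(x, y) ≡ 0 and those with g(x, y) ≡ 0 (mod 7); the common zeros in that column are the intersection.
  x = 0: f ≡ 0 at y ∈ ∅; g ≡ 0 at y ∈ ∅; common: ∅.
  x = 1: f ≡ 0 at y ∈ ∅; g ≡ 0 at y ∈ {0, 5}; common: ∅.
  x = 2: f ≡ 0 at y ∈ {3, 4}; g ≡ 0 at y ∈ {6}; common: ∅.
  x = 3: f ≡ 0 at y ∈ {0, 6}; g ≡ 0 at y ∈ {2, 3}; common: ∅.
  x = 4: f ≡ 0 at y ∈ ∅; g ≡ 0 at y ∈ {6}; common: ∅.
  x = 5: f ≡ 0 at y ∈ ∅; g ≡ 0 at y ∈ {0, 5}; common: ∅.
  x = 6: f ≡ 0 at y ∈ {4, 6}; g ≡ 0 at y ∈ ∅; common: ∅.
Collecting: common zeros = ∅, so the count is 0.
Comparison with the Bézout bound: 0 ≤ 4 = deg(f)·deg(g), as expected for curves with no common component (the affine F_7-count falls short of the bound because intersections may lie at infinity, over extension fields, or carry multiplicity).


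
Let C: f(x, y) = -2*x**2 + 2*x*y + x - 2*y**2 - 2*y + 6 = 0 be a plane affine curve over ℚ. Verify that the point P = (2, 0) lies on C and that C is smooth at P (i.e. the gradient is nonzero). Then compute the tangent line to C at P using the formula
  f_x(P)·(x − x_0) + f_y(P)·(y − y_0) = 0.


Tangent line at P: -7*x + 2*y + 14 = 0.

Step 1: f(2, 0) = 0, so P lies on C.
Step 2: partial derivatives
  f_x(x, y) = -4*x + 2*y + 1, f_y(x, y) = 2*x - 4*y - 2.
  f_x(P) = -7, f_y(P) = 2 (gradient nonzero, so P is smooth).
Step 3: tangent line at P: -7·(x − 2) + 2·(y − 0) = 0.
Expanding: -7*x + 2*y + 14 = 0.


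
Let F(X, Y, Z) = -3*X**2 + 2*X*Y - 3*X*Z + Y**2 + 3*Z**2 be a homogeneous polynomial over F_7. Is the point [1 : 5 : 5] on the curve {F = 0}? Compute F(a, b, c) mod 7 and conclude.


F(1,5,5) ≡ 1 (mod 7); P is NOT on the curve.

Evaluate F(1, 5, 5) term-by-term (mod 7).
  -3*X**2 ↦ -3·1·1·1 = -3
  2*X*Y ↦ 2·1·5·1 = 10
  -3*X*Z ↦ -3·1·1·5 = -15
  Y**2 ↦ 1·1·25·1 = 25
  3*Z**2 ↦ 3·1·1·25 = 75
Sum: F(1, 5, 5) = (-3) + (10) + (-15) + (25) + (75) = 92.
Reducing mod 7: 92 ≡ 1 (mod 7).
Since F(a, b, c) ≡ 1 ≠ 0 (mod 7), P does NOT lie on the curve.


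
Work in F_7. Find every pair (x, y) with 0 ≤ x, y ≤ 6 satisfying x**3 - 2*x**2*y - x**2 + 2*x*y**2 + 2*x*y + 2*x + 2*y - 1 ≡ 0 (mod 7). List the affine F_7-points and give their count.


Affine F_7-points: {(0, 4), (2, 0), (2, 4)}; count = 3.

For each of the 49 pairs (x, y) ∈ F_7², evaluate f(x, y) mod 7. Record the zeros.
  x = 0: [0↦6, 1↦1, 2↦3, 3↦5, 4↦0, 5↦2, 6↦4]  zeros at y ∈ {4}
  x = 1: [0↦1, 1↦5, 2↦6, 3↦4, 4↦6, 5↦5, 6↦1]  zeros at y ∈ ∅
  x = 2: [0↦0, 1↦2, 2↦5, 3↦2, 4↦0, 5↦6, 6↦6]  zeros at y ∈ {0, 4}
  x = 3: [0↦2, 1↦5, 2↦6, 3↦5, 4↦2, 5↦4, 6↦4]  zeros at y ∈ ∅
  x = 4: [0↦6, 1↦6, 2↦1, 3↦5, 4↦4, 5↦5, 6↦1]  zeros at y ∈ ∅
  x = 5: [0↦4, 1↦4, 2↦3, 3↦1, 4↦5, 5↦1, 6↦3]  zeros at y ∈ ∅
  x = 6: [0↦2, 1↦5, 2↦4, 3↦6, 4↦4, 5↦5, 6↦2]  zeros at y ∈ ∅
Collecting zeros: affine points = {(0, 4), (2, 0), (2, 4)}.
Total count |C(F_7)_aff| = 3.


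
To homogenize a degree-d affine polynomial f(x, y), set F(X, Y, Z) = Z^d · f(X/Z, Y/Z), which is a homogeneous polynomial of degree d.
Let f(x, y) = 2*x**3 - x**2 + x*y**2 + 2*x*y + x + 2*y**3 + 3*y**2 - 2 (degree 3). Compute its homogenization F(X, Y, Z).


F(X, Y, Z) = 2*X**3 - X**2*Z + X*Y**2 + 2*X*Y*Z + X*Z**2 + 2*Y**3 + 3*Y**2*Z - 2*Z**3

deg(f) = 3.
Substitute x = X/Z, y = Y/Z into f, then multiply by Z^3.
  monomial 2·x^3·y^0 ↦ 2·X^3·Y^0·Z^0.
  monomial -1·x^2·y^0 ↦ -1·X^2·Y^0·Z^1.
  monomial 1·x^1·y^2 ↦ 1·X^1·Y^2·Z^0.
  monomial 2·x^1·y^1 ↦ 2·X^1·Y^1·Z^1.
  monomial 1·x^1·y^0 ↦ 1·X^1·Y^0·Z^2.
  monomial 2·x^0·y^3 ↦ 2·X^0·Y^3·Z^0.
  monomial 3·x^0·y^2 ↦ 3·X^0·Y^2·Z^1.
  monomial -2·x^0·y^0 ↦ -2·X^0·Y^0·Z^3.
Collecting: F(X, Y, Z) = 2*X**3 - X**2*Z + X*Y**2 + 2*X*Y*Z + X*Z**2 + 2*Y**3 + 3*Y**2*Z - 2*Z**3.


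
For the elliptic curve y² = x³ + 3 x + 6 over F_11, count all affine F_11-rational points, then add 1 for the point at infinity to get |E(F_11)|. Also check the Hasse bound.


Affine points = {(2, 3), (2, 8), (3, 3), (3, 8), (4, 4), (4, 7), (5, 5), (5, 6), (6, 3), (6, 8), (8, 5), (8, 6), (9, 5), (9, 6)}; affine count = 14; |E(F_11)| = 15.

Discriminant check: Δ ∝ 4a³ + 27b² = 4·3³ + 27·6² = 4·27 + 27·36 ≡ 2 (mod 11). Nonzero ⇒ E is nonsingular.
For each x ∈ F_11, compute rhs = x³ + 3·x + 6 mod 11, then count y ∈ F_11 with y² ≡ rhs.
  x = 0: rhs = 6, matching y values: none (0 points).
  x = 1: rhs = 10, matching y values: none (0 points).
  x = 2: rhs = 9, matching y values: 3, 8 (2 points).
  x = 3: rhs = 9, matching y values: 3, 8 (2 points).
  x = 4: rhs = 5, matching y values: 4, 7 (2 points).
  x = 5: rhs = 3, matching y values: 5, 6 (2 points).
  x = 6: rhs = 9, matching y values: 3, 8 (2 points).
  x = 7: rhs = 7, matching y values: none (0 points).
  x = 8: rhs = 3, matching y values: 5, 6 (2 points).
  x = 9: rhs = 3, matching y values: 5, 6 (2 points).
  x = 10: rhs = 2, matching y values: none (0 points).
Total affine count: 14.
Full point count |E(F_11)| = 14 + 1 = 15.
Hasse bound: |15 − (11+1)| = |3| = 3 ≤ 2√11 ≈ 6.6332 ✓.


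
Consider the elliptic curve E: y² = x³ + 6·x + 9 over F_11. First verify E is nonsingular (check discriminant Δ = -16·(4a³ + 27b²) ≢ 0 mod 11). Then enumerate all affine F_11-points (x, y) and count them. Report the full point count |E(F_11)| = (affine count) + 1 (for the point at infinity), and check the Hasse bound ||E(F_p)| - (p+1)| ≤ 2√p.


Affine points = {(0, 3), (0, 8), (1, 4), (1, 7), (4, 3), (4, 8), (7, 3), (7, 8), (9, 0)}; affine count = 9; |E(F_11)| = 10.

Discriminant check: Δ ∝ 4a³ + 27b² = 4·6³ + 27·9² = 4·216 + 27·81 ≡ 4 (mod 11). Nonzero ⇒ E is nonsingular.
For each x ∈ F_11, compute rhs = x³ + 6·x + 9 mod 11, then count y ∈ F_11 with y² ≡ rhs.
  x = 0: rhs = 9, matching y values: 3, 8 (2 points).
  x = 1: rhs = 5, matching y values: 4, 7 (2 points).
  x = 2: rhs = 7, matching y values: none (0 points).
  x = 3: rhs = 10, matching y values: none (0 points).
  x = 4: rhs = 9, matching y values: 3, 8 (2 points).
  x = 5: rhs = 10, matching y values: none (0 points).
  x = 6: rhs = 8, matching y values: none (0 points).
  x = 7: rhs = 9, matching y values: 3, 8 (2 points).
  x = 8: rhs = 8, matching y values: none (0 points).
  x = 9: rhs = 0, matching y values: 0 (1 points).
  x = 10: rhs = 2, matching y values: none (0 points).
Total affine count: 9.
Full point count |E(F_11)| = 9 + 1 = 10.
Hasse bound: |10 − (11+1)| = |-2| = 2 ≤ 2√11 ≈ 6.6332 ✓.


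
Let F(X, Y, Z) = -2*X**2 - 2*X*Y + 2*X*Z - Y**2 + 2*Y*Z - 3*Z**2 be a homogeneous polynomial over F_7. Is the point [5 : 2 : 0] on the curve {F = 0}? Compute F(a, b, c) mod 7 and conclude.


F(5,2,0) ≡ 3 (mod 7); P is NOT on the curve.

Evaluate F(5, 2, 0) term-by-term (mod 7).
  -2*X**2 ↦ -2·25·1·1 = -50
  -2*X*Y ↦ -2·5·2·1 = -20
  2*X*Z ↦ 2·5·1·0 = 0
  -Y**2 ↦ -1·1·4·1 = -4
  2*Y*Z ↦ 2·1·2·0 = 0
  -3*Z**2 ↦ -3·1·1·0 = 0
Sum: F(5, 2, 0) = (-50) + (-20) + (0) + (-4) + (0) + (0) = -74.
Reducing mod 7: -74 ≡ 3 (mod 7).
Since F(a, b, c) ≡ 3 ≠ 0 (mod 7), P does NOT lie on the curve.


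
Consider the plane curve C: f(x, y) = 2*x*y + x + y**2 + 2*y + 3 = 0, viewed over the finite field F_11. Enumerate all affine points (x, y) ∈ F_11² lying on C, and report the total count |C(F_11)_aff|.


Affine F_11-points: {(0, 2), (0, 7), (1, 9), (2, 6), (2, 10), (8, 0), (8, 4), (9, 1), (10, 3), (10, 8)}; count = 10.

For each of the 121 pairs (x, y) ∈ F_11², evaluate f(x, y) mod 11. Record the zeros.
  x = 0: [0↦3, 1↦6, 2↦0, 3↦7, 4↦5, 5↦5, 6↦7, 7↦0, 8↦6, 9↦3, 10↦2]  zeros at y ∈ {2, 7}
  x = 1: [0↦4, 1↦9, 2↦5, 3↦3, 4↦3, 5↦5, 6↦9, 7↦4, 8↦1, 9↦0, 10↦1]  zeros at y ∈ {9}
  x = 2: [0↦5, 1↦1, 2↦10, 3↦10, 4↦1, 5↦5, 6↦0, 7↦8, 8↦7, 9↦8, 10↦0]  zeros at y ∈ {6, 10}
  x = 3: [0↦6, 1↦4, 2↦4, 3↦6, 4↦10, 5↦5, 6↦2, 7↦1, 8↦2, 9↦5, 10↦10]  zeros at y ∈ ∅
  x = 4: [0↦7, 1↦7, 2↦9, 3↦2, 4↦8, 5↦5, 6↦4, 7↦5, 8↦8, 9↦2, 10↦9]  zeros at y ∈ ∅
  x = 5: [0↦8, 1↦10, 2↦3, 3↦9, 4↦6, 5↦5, 6↦6, 7↦9, 8↦3, 9↦10, 10↦8]  zeros at y ∈ ∅
  x = 6: [0↦9, 1↦2, 2↦8, 3↦5, 4↦4, 5↦5, 6↦8, 7↦2, 8↦9, 9↦7, 10↦7]  zeros at y ∈ ∅
  x = 7: [0↦10, 1↦5, 2↦2, 3↦1, 4↦2, 5↦5, 6↦10, 7↦6, 8↦4, 9↦4, 10↦6]  zeros at y ∈ ∅
  x = 8: [0↦0, 1↦8, 2↦7, 3↦8, 4↦0, 5↦5, 6↦1, 7↦10, 8↦10, 9↦1, 10↦5]  zeros at y ∈ {0, 4}
  x = 9: [0↦1, 1↦0, 2↦1, 3↦4, 4↦9, 5↦5, 6↦3, 7↦3, 8↦5, 9↦9, 10↦4]  zeros at y ∈ {1}
  x = 10: [0↦2, 1↦3, 2↦6, 3↦0, 4↦7, 5↦5, 6↦5, 7↦7, 8↦0, 9↦6, 10↦3]  zeros at y ∈ {3, 8}
Collecting zeros: affine points = {(0, 2), (0, 7), (1, 9), (2, 6), (2, 10), (8, 0), (8, 4), (9, 1), (10, 3), (10, 8)}.
Total count |C(F_11)_aff| = 10.


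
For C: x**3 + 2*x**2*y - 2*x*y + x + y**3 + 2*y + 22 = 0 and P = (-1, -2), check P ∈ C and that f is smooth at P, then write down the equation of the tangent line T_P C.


Tangent line at P: 16*x + 18*y + 52 = 0.

Step 1: f(-1, -2) = 0, so P lies on C.
Step 2: partial derivatives
  f_x(x, y) = 3*x**2 + 4*x*y - 2*y + 1, f_y(x, y) = 2*x**2 - 2*x + 3*y**2 + 2.
  f_x(P) = 16, f_y(P) = 18 (gradient nonzero, so P is smooth).
Step 3: tangent line at P: 16·(x − -1) + 18·(y − -2) = 0.
Expanding: 16*x + 18*y + 52 = 0.


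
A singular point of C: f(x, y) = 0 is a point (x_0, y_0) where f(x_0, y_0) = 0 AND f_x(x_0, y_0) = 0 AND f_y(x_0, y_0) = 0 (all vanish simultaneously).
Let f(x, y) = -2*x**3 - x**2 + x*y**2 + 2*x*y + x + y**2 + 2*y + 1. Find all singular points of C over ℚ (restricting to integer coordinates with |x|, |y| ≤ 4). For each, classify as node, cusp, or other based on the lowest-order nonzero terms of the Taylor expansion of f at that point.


Singular points: {(0, -1)}; classification: node.

Compute partial derivatives:
  f_x = -6*x**2 - 2*x + y**2 + 2*y + 1.
  f_y = 2*x*y + 2*x + 2*y + 2.
Scan x_0 ∈ {−4, ..., 4}. For each x_0, f_y(x_0, y) is a polynomial in y; find its integer roots y ∈ {−4, ..., 4}, then test f_x and f at those candidates.
  x = -4: f_y(-4, y) = -6*y - 6; vanishes at y ∈ {-1}. (-4, -1): f_x = -88 ≠ 0.
  x = -3: f_y(-3, y) = -4*y - 4; vanishes at y ∈ {-1}. (-3, -1): f_x = -48 ≠ 0.
  x = -2: f_y(-2, y) = -2*y - 2; vanishes at y ∈ {-1}. (-2, -1): f_x = -20 ≠ 0.
  x = -1: f_y(-1, y) = 0; vanishes at y ∈ {-4, -3, -2, -1, 0, 1, 2, 3, 4}. (-1, -4): f_x = 5 ≠ 0; (-1, -3): f_x = 0 but f = 1 ≠ 0; (-1, -2): f_x = -3 ≠ 0; (-1, -1): f_x = -4 ≠ 0; (-1, 0): f_x = -3 ≠ 0; (-1, 1): f_x = 0 but f = 1 ≠ 0; (-1, 2): f_x = 5 ≠ 0; (-1, 3): f_x = 12 ≠ 0; (-1, 4): f_x = 21 ≠ 0.
  x = 0: f_y(0, y) = 2*y + 2; vanishes at y ∈ {-1}. (0, -1): f_x = 0, f = 0 — SINGULAR.
  x = 1: f_y(1, y) = 4*y + 4; vanishes at y ∈ {-1}. (1, -1): f_x = -8 ≠ 0.
  x = 2: f_y(2, y) = 6*y + 6; vanishes at y ∈ {-1}. (2, -1): f_x = -28 ≠ 0.
  x = 3: f_y(3, y) = 8*y + 8; vanishes at y ∈ {-1}. (3, -1): f_x = -60 ≠ 0.
  x = 4: f_y(4, y) = 10*y + 10; vanishes at y ∈ {-1}. (4, -1): f_x = -104 ≠ 0.
Only singular point on the grid: (0, -1).
Classify: substitute x = 0 + u, y = -1 + v and expand: f = -2*u**3 - u**2 + u*v**2 + v**2.
No constant or linear terms (consistent with a singular point). Quadratic part: -u**2 + v**2. Cubic part: -2*u**3 + u*v**2.
The quadratic part v**2 - u**2 = (v − u)(v + u) splits into two distinct linear factors, so there are two distinct tangent lines y − -1 = ±(x − 0) — this is a node (ordinary double point).
Classification: node.
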